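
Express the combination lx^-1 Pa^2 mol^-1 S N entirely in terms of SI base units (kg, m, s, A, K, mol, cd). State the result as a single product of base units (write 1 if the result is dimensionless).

kg²·m⁻¹·s⁻³·A²·mol⁻¹·cd⁻¹

lx = m⁻²·cd.
So lx⁻¹ = m²·cd⁻¹.
Pa = kg·m⁻¹·s⁻².
So Pa² = kg²·m⁻²·s⁻⁴.
S = kg⁻¹·m⁻²·s³·A².
N = kg·m·s⁻².
Combining: lx⁻¹·Pa²·mol⁻¹·S·N = (m²·cd⁻¹) · (kg²·m⁻²·s⁻⁴) · mol⁻¹ · (kg⁻¹·m⁻²·s³·A²) · (kg·m·s⁻²) = kg²·m⁻¹·s⁻³·A²·mol⁻¹·cd⁻¹.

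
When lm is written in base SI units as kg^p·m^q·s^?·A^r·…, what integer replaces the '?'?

lm = cd.
The exponent of s is 0.

0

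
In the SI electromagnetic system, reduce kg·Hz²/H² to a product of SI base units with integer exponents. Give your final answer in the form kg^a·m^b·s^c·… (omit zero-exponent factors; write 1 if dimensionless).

kg⁻¹·m⁻⁴·s²·A⁴

H = kg·m²·s⁻²·A⁻².
So H⁻² = kg⁻²·m⁻⁴·s⁴·A⁴.
Hz = s⁻¹.
So Hz² = s⁻².
Combining: kg·H⁻²·Hz² = kg · (kg⁻²·m⁻⁴·s⁴·A⁴) · s⁻² = kg⁻¹·m⁻⁴·s²·A⁴.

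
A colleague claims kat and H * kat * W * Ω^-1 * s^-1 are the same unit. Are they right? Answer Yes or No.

Left side:
  kat = mol/s = s⁻¹·mol (catalytic activity).
Right side:
  H = Wb/A (inductance = flux per current),
      = kg·m²·s⁻²·A⁻².
  kat = mol/s = s⁻¹·mol (catalytic activity).
  W = J/s (power = energy per time),
      = kg·m²·s⁻³.
  Ω = V/A (resistance = voltage per current),
      = kg·m²·s⁻³·A⁻².
  So Ω⁻¹ = kg⁻¹·m⁻²·s³·A².
  Combining: H·kat·W·Ω⁻¹·s⁻¹ = (kg·m²·s⁻²·A⁻²) · (s⁻¹·mol) · (kg·m²·s⁻³) · (kg⁻¹·m⁻²·s³·A²) · s⁻¹ = kg·m²·s⁻⁴·mol.
Left is s⁻¹·mol; right is kg·m²·s⁻⁴·mol — different.

No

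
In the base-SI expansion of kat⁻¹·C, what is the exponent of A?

kat = s⁻¹·mol.
So kat⁻¹ = s·mol⁻¹.
C = s·A.
Combining: kat⁻¹·C = (s·mol⁻¹) · (s·A) = s²·A·mol⁻¹.
The exponent of A is 1.

1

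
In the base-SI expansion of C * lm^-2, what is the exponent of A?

1

C = A·s = s·A (charge = current × time).
lm = cd·sr = cd (luminous flux; sr is dimensionless).
So lm⁻² = cd⁻².
Combining: C·lm⁻² = (s·A) · cd⁻² = s·A·cd⁻².
The exponent of A is 1.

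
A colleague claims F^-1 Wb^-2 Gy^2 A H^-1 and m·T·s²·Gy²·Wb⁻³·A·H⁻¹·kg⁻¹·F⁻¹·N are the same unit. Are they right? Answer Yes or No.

Left side:
  F = C/V (capacitance = charge per voltage),
      = A·s/(kg·m²·s⁻³·A⁻¹) (substituting C and V),
      = kg⁻¹·m⁻²·s⁴·A².
  So F⁻¹ = kg·m²·s⁻⁴·A⁻².
  Wb = V·s (flux: a volt is a weber per second),
      = kg·m²·s⁻²·A⁻¹.
  So Wb⁻² = kg⁻²·m⁻⁴·s⁴·A².
  Gy = J/kg (absorbed dose = energy per mass),
      = m²·s⁻².
  So Gy² = m⁴·s⁻⁴.
  H = Wb/A (inductance = flux per current),
      = kg·m²·s⁻²·A⁻².
  So H⁻¹ = kg⁻¹·m⁻²·s²·A².
  Combining: F⁻¹·Wb⁻²·Gy²·A·H⁻¹ = (kg·m²·s⁻⁴·A⁻²) · (kg⁻²·m⁻⁴·s⁴·A²) · (m⁴·s⁻⁴) · A · (kg⁻¹·m⁻²·s²·A²) = kg⁻²·s⁻²·A³.
Right side:
  T = Wb/m² (flux density = flux per area),
      = kg·s⁻²·A⁻¹.
  Gy = J/kg (absorbed dose = energy per mass),
      = m²·s⁻².
  So Gy² = m⁴·s⁻⁴.
  Wb = V·s (flux: a volt is a weber per second),
      = kg·m²·s⁻²·A⁻¹.
  So Wb⁻³ = kg⁻³·m⁻⁶·s⁶·A³.
  H = Wb/A (inductance = flux per current),
      = kg·m²·s⁻²·A⁻².
  So H⁻¹ = kg⁻¹·m⁻²·s²·A².
  F = C/V (capacitance = charge per voltage),
      = A·s/(kg·m²·s⁻³·A⁻¹) (substituting C and V),
      = kg⁻¹·m⁻²·s⁴·A².
  So F⁻¹ = kg·m²·s⁻⁴·A⁻².
  N = kg·m/s² = kg·m·s⁻² (force = mass × acceleration).
  Combining: m·T·s²·Gy²·Wb⁻³·A·H⁻¹·kg⁻¹·F⁻¹·N = m · (kg·s⁻²·A⁻¹) · s² · (m⁴·s⁻⁴) · (kg⁻³·m⁻⁶·s⁶·A³) · A · (kg⁻¹·m⁻²·s²·A²) · kg⁻¹ · (kg·m²·s⁻⁴·A⁻²) · (kg·m·s⁻²) = kg⁻²·s⁻²·A³.
Both reduce to kg⁻²·s⁻²·A³.

Yes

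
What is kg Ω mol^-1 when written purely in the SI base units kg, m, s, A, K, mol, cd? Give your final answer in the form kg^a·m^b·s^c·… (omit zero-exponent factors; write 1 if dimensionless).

Ω = kg·m²·s⁻³·A⁻².
Combining: kg·Ω·mol⁻¹ = kg · (kg·m²·s⁻³·A⁻²) · mol⁻¹ = kg²·m²·s⁻³·A⁻²·mol⁻¹.

kg²·m²·s⁻³·A⁻²·mol⁻¹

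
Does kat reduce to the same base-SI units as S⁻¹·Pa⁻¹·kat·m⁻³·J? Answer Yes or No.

Left side:
  kat = s⁻¹·mol.
Right side:
  S = kg⁻¹·m⁻²·s³·A².
  So S⁻¹ = kg·m²·s⁻³·A⁻².
  Pa = kg·m⁻¹·s⁻².
  So Pa⁻¹ = kg⁻¹·m·s².
  kat = s⁻¹·mol.
  J = kg·m²·s⁻².
  Combining: S⁻¹·Pa⁻¹·kat·m⁻³·J = (kg·m²·s⁻³·A⁻²) · (kg⁻¹·m·s²) · (s⁻¹·mol) · m⁻³ · (kg·m²·s⁻²) = kg·m²·s⁻⁴·A⁻²·mol.
Left is s⁻¹·mol; right is kg·m²·s⁻⁴·A⁻²·mol — different.

No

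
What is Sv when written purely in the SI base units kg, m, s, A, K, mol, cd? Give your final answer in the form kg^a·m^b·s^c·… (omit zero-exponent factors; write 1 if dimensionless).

Sv = J/kg (equivalent dose = energy per mass),
    = m²·s⁻².

m²·s⁻²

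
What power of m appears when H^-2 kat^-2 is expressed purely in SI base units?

-4

H = Wb/A (inductance = flux per current),
    = kg·m²·s⁻²·A⁻².
So H⁻² = kg⁻²·m⁻⁴·s⁴·A⁴.
kat = mol/s = s⁻¹·mol (catalytic activity).
So kat⁻² = s²·mol⁻².
Combining: H⁻²·kat⁻² = (kg⁻²·m⁻⁴·s⁴·A⁴) · (s²·mol⁻²) = kg⁻²·m⁻⁴·s⁶·A⁴·mol⁻².
The exponent of m is -4.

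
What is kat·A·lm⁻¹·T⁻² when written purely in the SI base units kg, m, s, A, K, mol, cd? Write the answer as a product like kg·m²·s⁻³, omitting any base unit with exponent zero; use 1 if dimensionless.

kg⁻²·s³·A³·mol·cd⁻¹

kat = mol/s = s⁻¹·mol (catalytic activity).
lm = cd·sr = cd (luminous flux; sr is dimensionless).
So lm⁻¹ = cd⁻¹.
T = Wb/m² (flux density = flux per area),
    = kg·s⁻²·A⁻¹.
So T⁻² = kg⁻²·s⁴·A².
Combining: kat·A·lm⁻¹·T⁻² = (s⁻¹·mol) · A · cd⁻¹ · (kg⁻²·s⁴·A²) = kg⁻²·s³·A³·mol·cd⁻¹.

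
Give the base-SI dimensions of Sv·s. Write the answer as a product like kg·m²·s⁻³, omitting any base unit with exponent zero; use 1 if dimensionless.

Sv = m²·s⁻².
Combining: Sv·s = (m²·s⁻²) · s = m²·s⁻¹.

m²·s⁻¹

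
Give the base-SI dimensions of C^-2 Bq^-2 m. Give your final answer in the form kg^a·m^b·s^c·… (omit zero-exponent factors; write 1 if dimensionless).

C = A·s = s·A (charge = current × time).
So C⁻² = s⁻²·A⁻².
Bq = 1/s = s⁻¹ (activity is decays per second).
So Bq⁻² = s².
Combining: C⁻²·Bq⁻²·m = (s⁻²·A⁻²) · s² · m = m·A⁻².

m·A⁻²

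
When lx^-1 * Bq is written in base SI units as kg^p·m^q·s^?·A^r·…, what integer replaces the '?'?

lx = lm/m² (illuminance = luminous flux per area),
    = m⁻²·cd.
So lx⁻¹ = m²·cd⁻¹.
Bq = 1/s = s⁻¹ (activity is decays per second).
Combining: lx⁻¹·Bq = (m²·cd⁻¹) · s⁻¹ = m²·s⁻¹·cd⁻¹.
The exponent of s is -1.

-1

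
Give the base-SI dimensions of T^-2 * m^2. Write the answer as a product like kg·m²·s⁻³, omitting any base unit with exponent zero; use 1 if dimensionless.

kg⁻²·m²·s⁴·A²

T = Wb/m² (flux density = flux per area),
    = kg·s⁻²·A⁻¹.
So T⁻² = kg⁻²·s⁴·A².
Combining: T⁻²·m² = (kg⁻²·s⁴·A²) · m² = kg⁻²·m²·s⁴·A².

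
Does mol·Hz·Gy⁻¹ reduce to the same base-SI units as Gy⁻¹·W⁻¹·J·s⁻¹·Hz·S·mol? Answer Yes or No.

Left side:
  Hz = 1/s = s⁻¹ (frequency is cycles per second).
  Gy = J/kg (absorbed dose = energy per mass),
      = m²·s⁻².
  So Gy⁻¹ = m⁻²·s².
  Combining: mol·Hz·Gy⁻¹ = mol · s⁻¹ · (m⁻²·s²) = m⁻²·s·mol.
Right side:
  Gy = J/kg (absorbed dose = energy per mass),
      = m²·s⁻².
  So Gy⁻¹ = m⁻²·s².
  W = J/s (power = energy per time),
      = kg·m²·s⁻³.
  So W⁻¹ = kg⁻¹·m⁻²·s³.
  J = N·m (work = force × distance),
      = kg·m²·s⁻².
  Hz = 1/s = s⁻¹ (frequency is cycles per second).
  S = 1/Ω (conductance is reciprocal resistance),
      = kg⁻¹·m⁻²·s³·A².
  Combining: Gy⁻¹·W⁻¹·J·s⁻¹·Hz·S·mol = (m⁻²·s²) · (kg⁻¹·m⁻²·s³) · (kg·m²·s⁻²) · s⁻¹ · s⁻¹ · (kg⁻¹·m⁻²·s³·A²) · mol = kg⁻¹·m⁻⁴·s⁴·A²·mol.
Left is m⁻²·s·mol; right is kg⁻¹·m⁻⁴·s⁴·A²·mol — different.

No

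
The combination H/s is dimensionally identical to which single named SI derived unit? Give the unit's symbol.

H = Wb/A (inductance = flux per current),
    = kg·m²·s⁻²·A⁻².
Combining: H·s⁻¹ = (kg·m²·s⁻²·A⁻²) · s⁻¹ = kg·m²·s⁻³·A⁻².
kg·m²·s⁻³·A⁻² is the base-SI form of the ohm.

Ω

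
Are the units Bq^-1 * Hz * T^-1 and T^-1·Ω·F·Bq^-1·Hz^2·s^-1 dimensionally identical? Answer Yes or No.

Left side:
  Bq = 1/s = s⁻¹ (activity is decays per second).
  So Bq⁻¹ = s.
  Hz = 1/s = s⁻¹ (frequency is cycles per second).
  T = Wb/m² (flux density = flux per area),
      = kg·s⁻²·A⁻¹.
  So T⁻¹ = kg⁻¹·s²·A.
  Combining: Bq⁻¹·Hz·T⁻¹ = s · s⁻¹ · (kg⁻¹·s²·A) = kg⁻¹·s²·A.
Right side:
  T = Wb/m² (flux density = flux per area),
      = kg·s⁻²·A⁻¹.
  So T⁻¹ = kg⁻¹·s²·A.
  Ω = V/A (resistance = voltage per current),
      = kg·m²·s⁻³·A⁻².
  F = C/V (capacitance = charge per voltage),
      = A·s/(kg·m²·s⁻³·A⁻¹) (substituting C and V),
      = kg⁻¹·m⁻²·s⁴·A².
  Bq = 1/s = s⁻¹ (activity is decays per second).
  So Bq⁻¹ = s.
  Hz = 1/s = s⁻¹ (frequency is cycles per second).
  So Hz² = s⁻².
  Combining: T⁻¹·Ω·F·Bq⁻¹·Hz²·s⁻¹ = (kg⁻¹·s²·A) · (kg·m²·s⁻³·A⁻²) · (kg⁻¹·m⁻²·s⁴·A²) · s · s⁻² · s⁻¹ = kg⁻¹·s·A.
Left is kg⁻¹·s²·A; right is kg⁻¹·s·A — different.

No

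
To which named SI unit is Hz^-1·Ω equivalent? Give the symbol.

H

Hz = s⁻¹.
So Hz⁻¹ = s.
Ω = kg·m²·s⁻³·A⁻².
Combining: Hz⁻¹·Ω = s · (kg·m²·s⁻³·A⁻²) = kg·m²·s⁻²·A⁻².
kg·m²·s⁻²·A⁻² is the base-SI form of the henry.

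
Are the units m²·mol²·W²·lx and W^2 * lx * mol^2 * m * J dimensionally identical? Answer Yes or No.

Left side:
  W = J/s (power = energy per time),
      = kg·m²·s⁻³.
  So W² = kg²·m⁴·s⁻⁶.
  lx = lm/m² (illuminance = luminous flux per area),
      = m⁻²·cd.
  Combining: m²·mol²·W²·lx = m² · mol² · (kg²·m⁴·s⁻⁶) · (m⁻²·cd) = kg²·m⁴·s⁻⁶·mol²·cd.
Right side:
  W = J/s (power = energy per time),
      = kg·m²·s⁻³.
  So W² = kg²·m⁴·s⁻⁶.
  lx = lm/m² (illuminance = luminous flux per area),
      = m⁻²·cd.
  J = N·m (work = force × distance),
      = kg·m²·s⁻².
  Combining: W²·lx·mol²·m·J = (kg²·m⁴·s⁻⁶) · (m⁻²·cd) · mol² · m · (kg·m²·s⁻²) = kg³·m⁵·s⁻⁸·mol²·cd.
Left is kg²·m⁴·s⁻⁶·mol²·cd; right is kg³·m⁵·s⁻⁸·mol²·cd — different.

No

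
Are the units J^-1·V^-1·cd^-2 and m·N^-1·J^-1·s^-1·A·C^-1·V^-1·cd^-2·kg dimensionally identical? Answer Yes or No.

Left side:
  J = kg·m²·s⁻².
  So J⁻¹ = kg⁻¹·m⁻²·s².
  V = kg·m²·s⁻³·A⁻¹.
  So V⁻¹ = kg⁻¹·m⁻²·s³·A.
  Combining: J⁻¹·V⁻¹·cd⁻² = (kg⁻¹·m⁻²·s²) · (kg⁻¹·m⁻²·s³·A) · cd⁻² = kg⁻²·m⁻⁴·s⁵·A·cd⁻².
Right side:
  N = kg·m/s² = kg·m·s⁻² (force = mass × acceleration).
  So N⁻¹ = kg⁻¹·m⁻¹·s².
  J = N·m (work = force × distance),
      = kg·m²·s⁻².
  So J⁻¹ = kg⁻¹·m⁻²·s².
  C = A·s = s·A (charge = current × time).
  So C⁻¹ = s⁻¹·A⁻¹.
  V = W/A (potential = power per current),
      = kg·m²·s⁻³·A⁻¹.
  So V⁻¹ = kg⁻¹·m⁻²·s³·A.
  Combining: m·N⁻¹·J⁻¹·s⁻¹·A·C⁻¹·V⁻¹·cd⁻²·kg = m · (kg⁻¹·m⁻¹·s²) · (kg⁻¹·m⁻²·s²) · s⁻¹ · A · (s⁻¹·A⁻¹) · (kg⁻¹·m⁻²·s³·A) · cd⁻² · kg = kg⁻²·m⁻⁴·s⁵·A·cd⁻².
Both reduce to kg⁻²·m⁻⁴·s⁵·A·cd⁻².

Yes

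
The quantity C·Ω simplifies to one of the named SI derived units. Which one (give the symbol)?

Wb

C = s·A.
Ω = kg·m²·s⁻³·A⁻².
Combining: C·Ω = (s·A) · (kg·m²·s⁻³·A⁻²) = kg·m²·s⁻²·A⁻¹.
kg·m²·s⁻²·A⁻¹ is the base-SI form of the weber.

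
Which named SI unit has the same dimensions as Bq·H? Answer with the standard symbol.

Ω

Bq = s⁻¹.
H = kg·m²·s⁻²·A⁻².
Combining: Bq·H = s⁻¹ · (kg·m²·s⁻²·A⁻²) = kg·m²·s⁻³·A⁻².
kg·m²·s⁻³·A⁻² is the base-SI form of the ohm.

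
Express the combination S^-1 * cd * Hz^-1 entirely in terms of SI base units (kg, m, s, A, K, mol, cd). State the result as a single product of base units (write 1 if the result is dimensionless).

S = 1/Ω (conductance is reciprocal resistance),
    = kg⁻¹·m⁻²·s³·A².
So S⁻¹ = kg·m²·s⁻³·A⁻².
Hz = 1/s = s⁻¹ (frequency is cycles per second).
So Hz⁻¹ = s.
Combining: S⁻¹·cd·Hz⁻¹ = (kg·m²·s⁻³·A⁻²) · cd · s = kg·m²·s⁻²·A⁻²·cd.

kg·m²·s⁻²·A⁻²·cd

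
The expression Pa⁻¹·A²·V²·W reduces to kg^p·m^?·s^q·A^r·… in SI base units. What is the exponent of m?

7

Pa = N/m² (pressure = force per area),
    = kg·m⁻¹·s⁻².
So Pa⁻¹ = kg⁻¹·m·s².
V = W/A (potential = power per current),
    = kg·m²·s⁻³·A⁻¹.
So V² = kg²·m⁴·s⁻⁶·A⁻².
W = J/s (power = energy per time),
    = kg·m²·s⁻³.
Combining: Pa⁻¹·A²·V²·W = (kg⁻¹·m·s²) · A² · (kg²·m⁴·s⁻⁶·A⁻²) · (kg·m²·s⁻³) = kg²·m⁷·s⁻⁷.
The exponent of m is 7.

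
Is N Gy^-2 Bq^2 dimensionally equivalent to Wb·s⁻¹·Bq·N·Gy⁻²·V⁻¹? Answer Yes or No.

No

Left side:
  N = kg·m·s⁻².
  Gy = m²·s⁻².
  So Gy⁻² = m⁻⁴·s⁴.
  Bq = s⁻¹.
  So Bq² = s⁻².
  Combining: N·Gy⁻²·Bq² = (kg·m·s⁻²) · (m⁻⁴·s⁴) · s⁻² = kg·m⁻³.
Right side:
  Wb = kg·m²·s⁻²·A⁻¹.
  Bq = s⁻¹.
  N = kg·m·s⁻².
  Gy = m²·s⁻².
  So Gy⁻² = m⁻⁴·s⁴.
  V = kg·m²·s⁻³·A⁻¹.
  So V⁻¹ = kg⁻¹·m⁻²·s³·A.
  Combining: Wb·s⁻¹·Bq·N·Gy⁻²·V⁻¹ = (kg·m²·s⁻²·A⁻¹) · s⁻¹ · s⁻¹ · (kg·m·s⁻²) · (m⁻⁴·s⁴) · (kg⁻¹·m⁻²·s³·A) = kg·m⁻³·s.
Left is kg·m⁻³; right is kg·m⁻³·s — different.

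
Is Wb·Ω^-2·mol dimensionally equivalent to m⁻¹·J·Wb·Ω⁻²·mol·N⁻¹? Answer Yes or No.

Yes

Left side:
  Wb = V·s (flux: a volt is a weber per second),
      = kg·m²·s⁻²·A⁻¹.
  Ω = V/A (resistance = voltage per current),
      = kg·m²·s⁻³·A⁻².
  So Ω⁻² = kg⁻²·m⁻⁴·s⁶·A⁴.
  Combining: Wb·Ω⁻²·mol = (kg·m²·s⁻²·A⁻¹) · (kg⁻²·m⁻⁴·s⁶·A⁴) · mol = kg⁻¹·m⁻²·s⁴·A³·mol.
Right side:
  J = N·m (work = force × distance),
      = kg·m²·s⁻².
  Wb = V·s (flux: a volt is a weber per second),
      = kg·m²·s⁻²·A⁻¹.
  Ω = V/A (resistance = voltage per current),
      = kg·m²·s⁻³·A⁻².
  So Ω⁻² = kg⁻²·m⁻⁴·s⁶·A⁴.
  N = kg·m/s² = kg·m·s⁻² (force = mass × acceleration).
  So N⁻¹ = kg⁻¹·m⁻¹·s².
  Combining: m⁻¹·J·Wb·Ω⁻²·mol·N⁻¹ = m⁻¹ · (kg·m²·s⁻²) · (kg·m²·s⁻²·A⁻¹) · (kg⁻²·m⁻⁴·s⁶·A⁴) · mol · (kg⁻¹·m⁻¹·s²) = kg⁻¹·m⁻²·s⁴·A³·mol.
Both reduce to kg⁻¹·m⁻²·s⁴·A³·mol.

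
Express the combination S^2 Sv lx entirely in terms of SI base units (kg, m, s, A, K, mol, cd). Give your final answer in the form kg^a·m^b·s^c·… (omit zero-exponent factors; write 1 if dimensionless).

S = 1/Ω (conductance is reciprocal resistance),
    = kg⁻¹·m⁻²·s³·A².
So S² = kg⁻²·m⁻⁴·s⁶·A⁴.
Sv = J/kg (equivalent dose = energy per mass),
    = m²·s⁻².
lx = lm/m² (illuminance = luminous flux per area),
    = m⁻²·cd.
Combining: S²·Sv·lx = (kg⁻²·m⁻⁴·s⁶·A⁴) · (m²·s⁻²) · (m⁻²·cd) = kg⁻²·m⁻⁴·s⁴·A⁴·cd.

kg⁻²·m⁻⁴·s⁴·A⁴·cd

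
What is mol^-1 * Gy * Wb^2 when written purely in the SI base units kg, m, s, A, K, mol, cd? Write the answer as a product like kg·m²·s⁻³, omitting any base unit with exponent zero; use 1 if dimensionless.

kg²·m⁶·s⁻⁶·A⁻²·mol⁻¹

Gy = J/kg (absorbed dose = energy per mass),
    = m²·s⁻².
Wb = V·s (flux: a volt is a weber per second),
    = kg·m²·s⁻²·A⁻¹.
So Wb² = kg²·m⁴·s⁻⁴·A⁻².
Combining: mol⁻¹·Gy·Wb² = mol⁻¹ · (m²·s⁻²) · (kg²·m⁴·s⁻⁴·A⁻²) = kg²·m⁶·s⁻⁶·A⁻²·mol⁻¹.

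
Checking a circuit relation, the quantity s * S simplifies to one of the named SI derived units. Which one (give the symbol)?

S = kg⁻¹·m⁻²·s³·A².
Combining: s·S = s · (kg⁻¹·m⁻²·s³·A²) = kg⁻¹·m⁻²·s⁴·A².
kg⁻¹·m⁻²·s⁴·A² is the base-SI form of the farad.

F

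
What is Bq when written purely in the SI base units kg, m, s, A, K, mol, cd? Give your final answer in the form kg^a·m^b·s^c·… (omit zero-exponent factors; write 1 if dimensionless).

s⁻¹

Bq = 1/s = s⁻¹ (activity is decays per second).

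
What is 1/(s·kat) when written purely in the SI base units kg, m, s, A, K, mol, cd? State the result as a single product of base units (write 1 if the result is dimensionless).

mol⁻¹

kat = s⁻¹·mol.
So kat⁻¹ = s·mol⁻¹.
Combining: s⁻¹·kat⁻¹ = s⁻¹ · (s·mol⁻¹) = mol⁻¹.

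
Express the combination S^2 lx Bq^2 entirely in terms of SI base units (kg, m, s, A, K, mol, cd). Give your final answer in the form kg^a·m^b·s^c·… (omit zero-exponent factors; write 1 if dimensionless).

S = kg⁻¹·m⁻²·s³·A².
So S² = kg⁻²·m⁻⁴·s⁶·A⁴.
lx = m⁻²·cd.
Bq = s⁻¹.
So Bq² = s⁻².
Combining: S²·lx·Bq² = (kg⁻²·m⁻⁴·s⁶·A⁴) · (m⁻²·cd) · s⁻² = kg⁻²·m⁻⁶·s⁴·A⁴·cd.

kg⁻²·m⁻⁶·s⁴·A⁴·cd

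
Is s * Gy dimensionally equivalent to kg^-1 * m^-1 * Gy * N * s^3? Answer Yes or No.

Left side:
  Gy = m²·s⁻².
  Combining: s·Gy = s · (m²·s⁻²) = m²·s⁻¹.
Right side:
  Gy = J/kg (absorbed dose = energy per mass),
      = m²·s⁻².
  N = kg·m/s² = kg·m·s⁻² (force = mass × acceleration).
  Combining: kg⁻¹·m⁻¹·Gy·N·s³ = kg⁻¹ · m⁻¹ · (m²·s⁻²) · (kg·m·s⁻²) · s³ = m²·s⁻¹.
Both reduce to m²·s⁻¹.

Yes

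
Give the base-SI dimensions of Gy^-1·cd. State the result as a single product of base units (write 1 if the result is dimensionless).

Gy = J/kg (absorbed dose = energy per mass),
    = m²·s⁻².
So Gy⁻¹ = m⁻²·s².
Combining: Gy⁻¹·cd = (m⁻²·s²) · cd = m⁻²·s²·cd.

m⁻²·s²·cd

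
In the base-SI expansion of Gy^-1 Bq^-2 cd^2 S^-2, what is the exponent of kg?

2

Gy = J/kg (absorbed dose = energy per mass),
    = m²·s⁻².
So Gy⁻¹ = m⁻²·s².
Bq = 1/s = s⁻¹ (activity is decays per second).
So Bq⁻² = s².
S = 1/Ω (conductance is reciprocal resistance),
    = kg⁻¹·m⁻²·s³·A².
So S⁻² = kg²·m⁴·s⁻⁶·A⁻⁴.
Combining: Gy⁻¹·Bq⁻²·cd²·S⁻² = (m⁻²·s²) · s² · cd² · (kg²·m⁴·s⁻⁶·A⁻⁴) = kg²·m²·s⁻²·A⁻⁴·cd².
The exponent of kg is 2.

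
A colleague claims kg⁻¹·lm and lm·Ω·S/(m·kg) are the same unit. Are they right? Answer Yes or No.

Left side:
  lm = cd.
  Combining: kg⁻¹·lm = kg⁻¹ · cd = kg⁻¹·cd.
Right side:
  lm = cd.
  Ω = kg·m²·s⁻³·A⁻².
  S = kg⁻¹·m⁻²·s³·A².
  Combining: lm·m⁻¹·kg⁻¹·Ω·S = cd · m⁻¹ · kg⁻¹ · (kg·m²·s⁻³·A⁻²) · (kg⁻¹·m⁻²·s³·A²) = kg⁻¹·m⁻¹·cd.
Left is kg⁻¹·cd; right is kg⁻¹·m⁻¹·cd — different.

No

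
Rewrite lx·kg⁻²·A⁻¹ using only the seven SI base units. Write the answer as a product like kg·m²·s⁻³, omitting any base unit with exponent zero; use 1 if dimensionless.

lx = lm/m² (illuminance = luminous flux per area),
    = m⁻²·cd.
Combining: lx·kg⁻²·A⁻¹ = (m⁻²·cd) · kg⁻² · A⁻¹ = kg⁻²·m⁻²·A⁻¹·cd.

kg⁻²·m⁻²·A⁻¹·cd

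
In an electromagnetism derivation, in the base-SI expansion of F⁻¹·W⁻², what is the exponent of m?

F = C/V (capacitance = charge per voltage),
    = A·s/(kg·m²·s⁻³·A⁻¹) (substituting C and V),
    = kg⁻¹·m⁻²·s⁴·A².
So F⁻¹ = kg·m²·s⁻⁴·A⁻².
W = J/s (power = energy per time),
    = kg·m²·s⁻³.
So W⁻² = kg⁻²·m⁻⁴·s⁶.
Combining: F⁻¹·W⁻² = (kg·m²·s⁻⁴·A⁻²) · (kg⁻²·m⁻⁴·s⁶) = kg⁻¹·m⁻²·s²·A⁻².
The exponent of m is -2.

-2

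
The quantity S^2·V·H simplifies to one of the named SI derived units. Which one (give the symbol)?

S = 1/Ω (conductance is reciprocal resistance),
    = kg⁻¹·m⁻²·s³·A².
So S² = kg⁻²·m⁻⁴·s⁶·A⁴.
V = W/A (potential = power per current),
    = kg·m²·s⁻³·A⁻¹.
H = Wb/A (inductance = flux per current),
    = kg·m²·s⁻²·A⁻².
Combining: S²·V·H = (kg⁻²·m⁻⁴·s⁶·A⁴) · (kg·m²·s⁻³·A⁻¹) · (kg·m²·s⁻²·A⁻²) = s·A.
s·A is the base-SI form of the coulomb.

C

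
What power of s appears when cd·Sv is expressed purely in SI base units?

Sv = J/kg (equivalent dose = energy per mass),
    = m²·s⁻².
Combining: cd·Sv = cd · (m²·s⁻²) = m²·s⁻²·cd.
The exponent of s is -2.

-2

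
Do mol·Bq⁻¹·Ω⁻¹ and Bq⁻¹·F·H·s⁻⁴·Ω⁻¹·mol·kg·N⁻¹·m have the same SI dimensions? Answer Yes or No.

Yes

Left side:
  Bq = 1/s = s⁻¹ (activity is decays per second).
  So Bq⁻¹ = s.
  Ω = V/A (resistance = voltage per current),
      = kg·m²·s⁻³·A⁻².
  So Ω⁻¹ = kg⁻¹·m⁻²·s³·A².
  Combining: mol·Bq⁻¹·Ω⁻¹ = mol · s · (kg⁻¹·m⁻²·s³·A²) = kg⁻¹·m⁻²·s⁴·A²·mol.
Right side:
  Bq = s⁻¹.
  So Bq⁻¹ = s.
  F = kg⁻¹·m⁻²·s⁴·A².
  H = kg·m²·s⁻²·A⁻².
  Ω = kg·m²·s⁻³·A⁻².
  So Ω⁻¹ = kg⁻¹·m⁻²·s³·A².
  N = kg·m·s⁻².
  So N⁻¹ = kg⁻¹·m⁻¹·s².
  Combining: Bq⁻¹·F·H·s⁻⁴·Ω⁻¹·mol·kg·N⁻¹·m = s · (kg⁻¹·m⁻²·s⁴·A²) · (kg·m²·s⁻²·A⁻²) · s⁻⁴ · (kg⁻¹·m⁻²·s³·A²) · mol · kg · (kg⁻¹·m⁻¹·s²) · m = kg⁻¹·m⁻²·s⁴·A²·mol.
Both reduce to kg⁻¹·m⁻²·s⁴·A²·mol.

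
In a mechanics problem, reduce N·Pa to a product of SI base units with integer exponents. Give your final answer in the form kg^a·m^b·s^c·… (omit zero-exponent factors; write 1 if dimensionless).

kg²·s⁻⁴

N = kg·m/s² = kg·m·s⁻² (force = mass × acceleration).
Pa = N/m² (pressure = force per area),
    = kg·m⁻¹·s⁻².
Combining: N·Pa = (kg·m·s⁻²) · (kg·m⁻¹·s⁻²) = kg²·s⁻⁴.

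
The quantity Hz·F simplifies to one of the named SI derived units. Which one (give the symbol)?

Hz = 1/s = s⁻¹ (frequency is cycles per second).
F = C/V (capacitance = charge per voltage),
    = A·s/(kg·m²·s⁻³·A⁻¹) (substituting C and V),
    = kg⁻¹·m⁻²·s⁴·A².
Combining: Hz·F = s⁻¹ · (kg⁻¹·m⁻²·s⁴·A²) = kg⁻¹·m⁻²·s³·A².
kg⁻¹·m⁻²·s³·A² is the base-SI form of the siemens.

S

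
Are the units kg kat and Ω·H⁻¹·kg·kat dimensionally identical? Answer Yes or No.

Left side:
  kat = s⁻¹·mol.
  Combining: kg·kat = kg · (s⁻¹·mol) = kg·s⁻¹·mol.
Right side:
  Ω = kg·m²·s⁻³·A⁻².
  H = kg·m²·s⁻²·A⁻².
  So H⁻¹ = kg⁻¹·m⁻²·s²·A².
  kat = s⁻¹·mol.
  Combining: Ω·H⁻¹·kg·kat = (kg·m²·s⁻³·A⁻²) · (kg⁻¹·m⁻²·s²·A²) · kg · (s⁻¹·mol) = kg·s⁻²·mol.
Left is kg·s⁻¹·mol; right is kg·s⁻²·mol — different.

No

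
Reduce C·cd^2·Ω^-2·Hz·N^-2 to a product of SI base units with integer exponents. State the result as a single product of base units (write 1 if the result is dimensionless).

C = A·s = s·A (charge = current × time).
Ω = V/A (resistance = voltage per current),
    = kg·m²·s⁻³·A⁻².
So Ω⁻² = kg⁻²·m⁻⁴·s⁶·A⁴.
Hz = 1/s = s⁻¹ (frequency is cycles per second).
N = kg·m/s² = kg·m·s⁻² (force = mass × acceleration).
So N⁻² = kg⁻²·m⁻²·s⁴.
Combining: C·cd²·Ω⁻²·Hz·N⁻² = (s·A) · cd² · (kg⁻²·m⁻⁴·s⁶·A⁴) · s⁻¹ · (kg⁻²·m⁻²·s⁴) = kg⁻⁴·m⁻⁶·s¹⁰·A⁵·cd².

kg⁻⁴·m⁻⁶·s¹⁰·A⁵·cd²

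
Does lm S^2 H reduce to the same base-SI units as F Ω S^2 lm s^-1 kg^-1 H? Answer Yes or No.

No

Left side:
  lm = cd·sr = cd (luminous flux; sr is dimensionless).
  S = 1/Ω (conductance is reciprocal resistance),
      = kg⁻¹·m⁻²·s³·A².
  So S² = kg⁻²·m⁻⁴·s⁶·A⁴.
  H = Wb/A (inductance = flux per current),
      = kg·m²·s⁻²·A⁻².
  Combining: lm·S²·H = cd · (kg⁻²·m⁻⁴·s⁶·A⁴) · (kg·m²·s⁻²·A⁻²) = kg⁻¹·m⁻²·s⁴·A²·cd.
Right side:
  F = kg⁻¹·m⁻²·s⁴·A².
  Ω = kg·m²·s⁻³·A⁻².
  S = kg⁻¹·m⁻²·s³·A².
  So S² = kg⁻²·m⁻⁴·s⁶·A⁴.
  lm = cd.
  H = kg·m²·s⁻²·A⁻².
  Combining: F·Ω·S²·lm·s⁻¹·kg⁻¹·H = (kg⁻¹·m⁻²·s⁴·A²) · (kg·m²·s⁻³·A⁻²) · (kg⁻²·m⁻⁴·s⁶·A⁴) · cd · s⁻¹ · kg⁻¹ · (kg·m²·s⁻²·A⁻²) = kg⁻²·m⁻²·s⁴·A²·cd.
Left is kg⁻¹·m⁻²·s⁴·A²·cd; right is kg⁻²·m⁻²·s⁴·A²·cd — different.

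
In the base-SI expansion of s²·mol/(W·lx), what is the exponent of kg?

W = J/s (power = energy per time),
    = kg·m²·s⁻³.
So W⁻¹ = kg⁻¹·m⁻²·s³.
lx = lm/m² (illuminance = luminous flux per area),
    = m⁻²·cd.
So lx⁻¹ = m²·cd⁻¹.
Combining: W⁻¹·s²·lx⁻¹·mol = (kg⁻¹·m⁻²·s³) · s² · (m²·cd⁻¹) · mol = kg⁻¹·s⁵·mol·cd⁻¹.
The exponent of kg is -1.

-1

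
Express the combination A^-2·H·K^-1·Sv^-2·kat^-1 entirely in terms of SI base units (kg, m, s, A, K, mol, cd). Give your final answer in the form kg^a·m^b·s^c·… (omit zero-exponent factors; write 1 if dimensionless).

kg·m⁻²·s³·A⁻⁴·K⁻¹·mol⁻¹

H = Wb/A (inductance = flux per current),
    = kg·m²·s⁻²·A⁻².
Sv = J/kg (equivalent dose = energy per mass),
    = m²·s⁻².
So Sv⁻² = m⁻⁴·s⁴.
kat = mol/s = s⁻¹·mol (catalytic activity).
So kat⁻¹ = s·mol⁻¹.
Combining: A⁻²·H·K⁻¹·Sv⁻²·kat⁻¹ = A⁻² · (kg·m²·s⁻²·A⁻²) · K⁻¹ · (m⁻⁴·s⁴) · (s·mol⁻¹) = kg·m⁻²·s³·A⁻⁴·K⁻¹·mol⁻¹.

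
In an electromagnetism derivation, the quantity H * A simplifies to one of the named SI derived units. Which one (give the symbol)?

Wb

H = Wb/A (inductance = flux per current),
    = kg·m²·s⁻²·A⁻².
Combining: H·A = (kg·m²·s⁻²·A⁻²) · A = kg·m²·s⁻²·A⁻¹.
kg·m²·s⁻²·A⁻¹ is the base-SI form of the weber.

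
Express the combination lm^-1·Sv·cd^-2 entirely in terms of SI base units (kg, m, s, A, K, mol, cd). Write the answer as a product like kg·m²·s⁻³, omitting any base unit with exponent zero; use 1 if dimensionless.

m²·s⁻²·cd⁻³

lm = cd.
So lm⁻¹ = cd⁻¹.
Sv = m²·s⁻².
Combining: lm⁻¹·Sv·cd⁻² = cd⁻¹ · (m²·s⁻²) · cd⁻² = m²·s⁻²·cd⁻³.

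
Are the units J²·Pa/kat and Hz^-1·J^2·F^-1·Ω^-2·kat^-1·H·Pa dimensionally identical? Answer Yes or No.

Left side:
  J = N·m (work = force × distance),
      = kg·m²·s⁻².
  So J² = kg²·m⁴·s⁻⁴.
  Pa = N/m² (pressure = force per area),
      = kg·m⁻¹·s⁻².
  kat = mol/s = s⁻¹·mol (catalytic activity).
  So kat⁻¹ = s·mol⁻¹.
  Combining: J²·Pa·kat⁻¹ = (kg²·m⁴·s⁻⁴) · (kg·m⁻¹·s⁻²) · (s·mol⁻¹) = kg³·m³·s⁻⁵·mol⁻¹.
Right side:
  Hz = 1/s = s⁻¹ (frequency is cycles per second).
  So Hz⁻¹ = s.
  J = N·m (work = force × distance),
      = kg·m²·s⁻².
  So J² = kg²·m⁴·s⁻⁴.
  F = C/V (capacitance = charge per voltage),
      = A·s/(kg·m²·s⁻³·A⁻¹) (substituting C and V),
      = kg⁻¹·m⁻²·s⁴·A².
  So F⁻¹ = kg·m²·s⁻⁴·A⁻².
  Ω = V/A (resistance = voltage per current),
      = kg·m²·s⁻³·A⁻².
  So Ω⁻² = kg⁻²·m⁻⁴·s⁶·A⁴.
  kat = mol/s = s⁻¹·mol (catalytic activity).
  So kat⁻¹ = s·mol⁻¹.
  H = Wb/A (inductance = flux per current),
      = kg·m²·s⁻²·A⁻².
  Pa = N/m² (pressure = force per area),
      = kg·m⁻¹·s⁻².
  Combining: Hz⁻¹·J²·F⁻¹·Ω⁻²·kat⁻¹·H·Pa = s · (kg²·m⁴·s⁻⁴) · (kg·m²·s⁻⁴·A⁻²) · (kg⁻²·m⁻⁴·s⁶·A⁴) · (s·mol⁻¹) · (kg·m²·s⁻²·A⁻²) · (kg·m⁻¹·s⁻²) = kg³·m³·s⁻⁴·mol⁻¹.
Left is kg³·m³·s⁻⁵·mol⁻¹; right is kg³·m³·s⁻⁴·mol⁻¹ — different.

No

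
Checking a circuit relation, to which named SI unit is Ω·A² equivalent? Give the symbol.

Ω = V/A (resistance = voltage per current),
    = kg·m²·s⁻³·A⁻².
Combining: Ω·A² = (kg·m²·s⁻³·A⁻²) · A² = kg·m²·s⁻³.
kg·m²·s⁻³ is the base-SI form of the watt.

W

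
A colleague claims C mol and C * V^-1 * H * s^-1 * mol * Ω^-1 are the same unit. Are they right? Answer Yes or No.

No

Left side:
  C = s·A.
  Combining: C·mol = (s·A) · mol = s·A·mol.
Right side:
  C = A·s = s·A (charge = current × time).
  V = W/A (potential = power per current),
      = kg·m²·s⁻³·A⁻¹.
  So V⁻¹ = kg⁻¹·m⁻²·s³·A.
  H = Wb/A (inductance = flux per current),
      = kg·m²·s⁻²·A⁻².
  Ω = V/A (resistance = voltage per current),
      = kg·m²·s⁻³·A⁻².
  So Ω⁻¹ = kg⁻¹·m⁻²·s³·A².
  Combining: C·V⁻¹·H·s⁻¹·mol·Ω⁻¹ = (s·A) · (kg⁻¹·m⁻²·s³·A) · (kg·m²·s⁻²·A⁻²) · s⁻¹ · mol · (kg⁻¹·m⁻²·s³·A²) = kg⁻¹·m⁻²·s⁴·A²·mol.
Left is s·A·mol; right is kg⁻¹·m⁻²·s⁴·A²·mol — different.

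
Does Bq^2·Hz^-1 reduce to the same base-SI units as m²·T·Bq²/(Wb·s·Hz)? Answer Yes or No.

No

Left side:
  Bq = 1/s = s⁻¹ (activity is decays per second).
  So Bq² = s⁻².
  Hz = 1/s = s⁻¹ (frequency is cycles per second).
  So Hz⁻¹ = s.
  Combining: Bq²·Hz⁻¹ = s⁻² · s = s⁻¹.
Right side:
  Wb = kg·m²·s⁻²·A⁻¹.
  So Wb⁻¹ = kg⁻¹·m⁻²·s²·A.
  Hz = s⁻¹.
  So Hz⁻¹ = s.
  T = kg·s⁻²·A⁻¹.
  Bq = s⁻¹.
  So Bq² = s⁻².
  Combining: Wb⁻¹·m²·s⁻¹·Hz⁻¹·T·Bq² = (kg⁻¹·m⁻²·s²·A) · m² · s⁻¹ · s · (kg·s⁻²·A⁻¹) · s⁻² = s⁻².
Left is s⁻¹; right is s⁻² — different.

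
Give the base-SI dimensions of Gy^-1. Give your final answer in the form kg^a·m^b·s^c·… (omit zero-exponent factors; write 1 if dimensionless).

Gy = m²·s⁻².
So Gy⁻¹ = m⁻²·s².

m⁻²·s²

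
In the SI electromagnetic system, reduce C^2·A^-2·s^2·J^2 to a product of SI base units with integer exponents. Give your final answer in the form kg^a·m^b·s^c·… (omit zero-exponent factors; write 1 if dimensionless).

kg²·m⁴

C = A·s = s·A (charge = current × time).
So C² = s²·A².
J = N·m (work = force × distance),
    = kg·m²·s⁻².
So J² = kg²·m⁴·s⁻⁴.
Combining: C²·A⁻²·s²·J² = (s²·A²) · A⁻² · s² · (kg²·m⁴·s⁻⁴) = kg²·m⁴.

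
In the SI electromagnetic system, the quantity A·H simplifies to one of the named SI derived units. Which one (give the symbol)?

Wb

H = Wb/A (inductance = flux per current),
    = kg·m²·s⁻²·A⁻².
Combining: A·H = A · (kg·m²·s⁻²·A⁻²) = kg·m²·s⁻²·A⁻¹.
kg·m²·s⁻²·A⁻¹ is the base-SI form of the weber.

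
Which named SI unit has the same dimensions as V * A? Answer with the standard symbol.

V = kg·m²·s⁻³·A⁻¹.
Combining: V·A = (kg·m²·s⁻³·A⁻¹) · A = kg·m²·s⁻³.
kg·m²·s⁻³ is the base-SI form of the watt.

W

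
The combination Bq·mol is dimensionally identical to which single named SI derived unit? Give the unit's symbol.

kat

Bq = s⁻¹.
Combining: Bq·mol = s⁻¹ · mol = s⁻¹·mol.
s⁻¹·mol is the base-SI form of the katal.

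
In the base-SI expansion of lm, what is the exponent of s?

lm = cd.
The exponent of s is 0.

0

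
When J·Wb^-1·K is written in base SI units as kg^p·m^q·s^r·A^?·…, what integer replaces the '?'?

J = N·m (work = force × distance),
    = kg·m²·s⁻².
Wb = V·s (flux: a volt is a weber per second),
    = kg·m²·s⁻²·A⁻¹.
So Wb⁻¹ = kg⁻¹·m⁻²·s²·A.
Combining: J·Wb⁻¹·K = (kg·m²·s⁻²) · (kg⁻¹·m⁻²·s²·A) · K = A·K.
The exponent of A is 1.

1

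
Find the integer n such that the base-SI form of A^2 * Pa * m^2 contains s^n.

-2

Pa = N/m² (pressure = force per area),
    = kg·m⁻¹·s⁻².
Combining: A²·Pa·m² = A² · (kg·m⁻¹·s⁻²) · m² = kg·m·s⁻²·A².
The exponent of s is -2.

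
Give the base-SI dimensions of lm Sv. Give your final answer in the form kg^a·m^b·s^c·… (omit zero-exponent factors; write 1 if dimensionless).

lm = cd.
Sv = m²·s⁻².
Combining: lm·Sv = cd · (m²·s⁻²) = m²·s⁻²·cd.

m²·s⁻²·cd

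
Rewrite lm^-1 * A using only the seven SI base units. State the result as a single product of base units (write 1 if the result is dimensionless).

A·cd⁻¹

lm = cd·sr = cd (luminous flux; sr is dimensionless).
So lm⁻¹ = cd⁻¹.
Combining: lm⁻¹·A = cd⁻¹ · A = A·cd⁻¹.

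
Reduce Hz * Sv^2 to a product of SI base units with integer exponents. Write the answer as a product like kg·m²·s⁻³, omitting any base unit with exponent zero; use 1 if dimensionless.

Hz = 1/s = s⁻¹ (frequency is cycles per second).
Sv = J/kg (equivalent dose = energy per mass),
    = m²·s⁻².
So Sv² = m⁴·s⁻⁴.
Combining: Hz·Sv² = s⁻¹ · (m⁴·s⁻⁴) = m⁴·s⁻⁵.

m⁴·s⁻⁵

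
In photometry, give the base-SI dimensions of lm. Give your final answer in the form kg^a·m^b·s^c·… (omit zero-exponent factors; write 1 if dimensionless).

cd

lm = cd.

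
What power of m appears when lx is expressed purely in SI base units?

-2

lx = lm/m² (illuminance = luminous flux per area),
    = m⁻²·cd.
The exponent of m is -2.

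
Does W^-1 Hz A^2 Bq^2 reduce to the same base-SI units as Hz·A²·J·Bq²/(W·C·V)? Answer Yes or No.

Left side:
  W = J/s (power = energy per time),
      = kg·m²·s⁻³.
  So W⁻¹ = kg⁻¹·m⁻²·s³.
  Hz = 1/s = s⁻¹ (frequency is cycles per second).
  Bq = 1/s = s⁻¹ (activity is decays per second).
  So Bq² = s⁻².
  Combining: W⁻¹·Hz·A²·Bq² = (kg⁻¹·m⁻²·s³) · s⁻¹ · A² · s⁻² = kg⁻¹·m⁻²·A².
Right side:
  W = J/s (power = energy per time),
      = kg·m²·s⁻³.
  So W⁻¹ = kg⁻¹·m⁻²·s³.
  C = A·s = s·A (charge = current × time).
  So C⁻¹ = s⁻¹·A⁻¹.
  Hz = 1/s = s⁻¹ (frequency is cycles per second).
  J = N·m (work = force × distance),
      = kg·m²·s⁻².
  Bq = 1/s = s⁻¹ (activity is decays per second).
  So Bq² = s⁻².
  V = W/A (potential = power per current),
      = kg·m²·s⁻³·A⁻¹.
  So V⁻¹ = kg⁻¹·m⁻²·s³·A.
  Combining: W⁻¹·C⁻¹·Hz·A²·J·Bq²·V⁻¹ = (kg⁻¹·m⁻²·s³) · (s⁻¹·A⁻¹) · s⁻¹ · A² · (kg·m²·s⁻²) · s⁻² · (kg⁻¹·m⁻²·s³·A) = kg⁻¹·m⁻²·A².
Both reduce to kg⁻¹·m⁻²·A².

Yes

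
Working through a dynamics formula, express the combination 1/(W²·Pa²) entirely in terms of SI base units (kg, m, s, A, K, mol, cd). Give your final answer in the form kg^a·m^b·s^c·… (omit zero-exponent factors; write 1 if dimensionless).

W = kg·m²·s⁻³.
So W⁻² = kg⁻²·m⁻⁴·s⁶.
Pa = kg·m⁻¹·s⁻².
So Pa⁻² = kg⁻²·m²·s⁴.
Combining: W⁻²·Pa⁻² = (kg⁻²·m⁻⁴·s⁶) · (kg⁻²·m²·s⁴) = kg⁻⁴·m⁻²·s¹⁰.

kg⁻⁴·m⁻²·s¹⁰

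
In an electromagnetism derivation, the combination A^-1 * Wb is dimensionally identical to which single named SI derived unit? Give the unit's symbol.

Wb = kg·m²·s⁻²·A⁻¹.
Combining: A⁻¹·Wb = A⁻¹ · (kg·m²·s⁻²·A⁻¹) = kg·m²·s⁻²·A⁻².
kg·m²·s⁻²·A⁻² is the base-SI form of the henry.

H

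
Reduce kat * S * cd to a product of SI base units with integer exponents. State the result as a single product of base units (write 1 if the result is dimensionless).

kat = mol/s = s⁻¹·mol (catalytic activity).
S = 1/Ω (conductance is reciprocal resistance),
    = kg⁻¹·m⁻²·s³·A².
Combining: kat·S·cd = (s⁻¹·mol) · (kg⁻¹·m⁻²·s³·A²) · cd = kg⁻¹·m⁻²·s²·A²·mol·cd.

kg⁻¹·m⁻²·s²·A²·mol·cd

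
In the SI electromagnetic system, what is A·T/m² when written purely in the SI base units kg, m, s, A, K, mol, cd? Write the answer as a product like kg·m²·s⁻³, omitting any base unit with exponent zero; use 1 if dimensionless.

T = Wb/m² (flux density = flux per area),
    = kg·s⁻²·A⁻¹.
Combining: A·m⁻²·T = A · m⁻² · (kg·s⁻²·A⁻¹) = kg·m⁻²·s⁻².

kg·m⁻²·s⁻²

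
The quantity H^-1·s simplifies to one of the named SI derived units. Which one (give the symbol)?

S

H = kg·m²·s⁻²·A⁻².
So H⁻¹ = kg⁻¹·m⁻²·s²·A².
Combining: H⁻¹·s = (kg⁻¹·m⁻²·s²·A²) · s = kg⁻¹·m⁻²·s³·A².
kg⁻¹·m⁻²·s³·A² is the base-SI form of the siemens.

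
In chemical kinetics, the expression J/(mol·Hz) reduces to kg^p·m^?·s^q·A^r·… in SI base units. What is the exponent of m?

2

Hz = s⁻¹.
So Hz⁻¹ = s.
J = kg·m²·s⁻².
Combining: mol⁻¹·Hz⁻¹·J = mol⁻¹ · s · (kg·m²·s⁻²) = kg·m²·s⁻¹·mol⁻¹.
The exponent of m is 2.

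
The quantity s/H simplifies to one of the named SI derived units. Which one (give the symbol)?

H = Wb/A (inductance = flux per current),
    = kg·m²·s⁻²·A⁻².
So H⁻¹ = kg⁻¹·m⁻²·s²·A².
Combining: s·H⁻¹ = s · (kg⁻¹·m⁻²·s²·A²) = kg⁻¹·m⁻²·s³·A².
kg⁻¹·m⁻²·s³·A² is the base-SI form of the siemens.

S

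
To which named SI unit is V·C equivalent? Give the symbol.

J

V = W/A (potential = power per current),
    = kg·m²·s⁻³·A⁻¹.
C = A·s = s·A (charge = current × time).
Combining: V·C = (kg·m²·s⁻³·A⁻¹) · (s·A) = kg·m²·s⁻².
kg·m²·s⁻² is the base-SI form of the joule.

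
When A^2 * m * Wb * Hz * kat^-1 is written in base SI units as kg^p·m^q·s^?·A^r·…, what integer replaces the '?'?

-2

Wb = V·s (flux: a volt is a weber per second),
    = kg·m²·s⁻²·A⁻¹.
Hz = 1/s = s⁻¹ (frequency is cycles per second).
kat = mol/s = s⁻¹·mol (catalytic activity).
So kat⁻¹ = s·mol⁻¹.
Combining: A²·m·Wb·Hz·kat⁻¹ = A² · m · (kg·m²·s⁻²·A⁻¹) · s⁻¹ · (s·mol⁻¹) = kg·m³·s⁻²·A·mol⁻¹.
The exponent of s is -2.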